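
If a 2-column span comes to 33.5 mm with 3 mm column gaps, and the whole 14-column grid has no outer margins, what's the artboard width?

Subtracting 1 column gap of 3 leaves 30.5 for 2 columns, so c = 15.25 mm.
Artboard = 14·15.25 + 13·3 = 213.5 + 39 = 252.5 mm.

252.5 mm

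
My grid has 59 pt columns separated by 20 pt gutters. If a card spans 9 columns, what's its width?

691 pt

9 columns plus 8 gutters: 531 + 160 = 691 pt.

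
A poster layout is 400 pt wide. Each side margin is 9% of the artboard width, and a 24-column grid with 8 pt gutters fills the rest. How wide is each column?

Margins: 9% × 400 = 36 pt each, so content = 400 − 72 = 328 pt.
328 − 23·8 = 144; ÷24 gives c = 6 pt.

6 pt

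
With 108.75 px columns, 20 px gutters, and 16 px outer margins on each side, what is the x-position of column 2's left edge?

144.75 px

Each column+gutter stride is 128.75 px; 1 of them past the 16 px margin is 16 + 128.75 = 144.75 px.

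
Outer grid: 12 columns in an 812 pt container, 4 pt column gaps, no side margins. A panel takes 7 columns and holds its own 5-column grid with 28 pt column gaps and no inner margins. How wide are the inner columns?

Subtracting 11 column gaps of 4 leaves 768 for 12 columns, so c = 64 pt.
7-column span = 7·64 + 6·4 = 472 pt.
472 − 4·28 = 360; ÷5 gives d = 72 pt.

72 pt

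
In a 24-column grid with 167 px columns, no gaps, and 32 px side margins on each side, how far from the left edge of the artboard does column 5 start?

Column 5 starts at margin + 4·(column + gutter) = 32 + 4·167 = 700 px.

700 px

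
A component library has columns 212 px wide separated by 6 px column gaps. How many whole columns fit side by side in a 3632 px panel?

16 columns: 16·212 + 15·6 = 3482 px ≤ 3632.
17 columns: 3700 px > 3632. So 16.

16 columns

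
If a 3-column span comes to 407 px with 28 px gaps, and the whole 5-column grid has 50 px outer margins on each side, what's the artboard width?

Subtracting 2 gaps of 28 leaves 351 for 3 columns, so c = 117 px.
Artboard = 2·50 + 5·117 + 4·28 = 100 + 585 + 112 = 797 px.

797 px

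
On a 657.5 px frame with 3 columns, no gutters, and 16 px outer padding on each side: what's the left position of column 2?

Inside the margins: 657.5 − 32 = 625.5 px.
625.5 / 3 = 208.5 px per column.
Before column 2: the margin + 1 column + 1 gutter.
Offset = 16 + 1·(208.5 + 0) = 16 + 208.5 = 224.5 px.

224.5 px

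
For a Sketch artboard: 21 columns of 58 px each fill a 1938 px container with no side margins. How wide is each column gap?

21·58 + 20g = 1938 → 20g = 720 → g = 36 px.

36 px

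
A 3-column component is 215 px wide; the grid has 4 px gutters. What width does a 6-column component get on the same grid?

434 px

215 − 2·4 = 207; ÷3 gives c = 69 px.
6 columns plus 5 gutters: 414 + 20 = 434 px.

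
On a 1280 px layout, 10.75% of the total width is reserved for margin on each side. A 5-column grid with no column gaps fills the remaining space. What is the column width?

200.96 px

Margins: 10.75% × 1280 = 137.6 px each, so content = 1280 − 275.2 = 1004.8 px.
With no column gaps, each column is 1004.8/5 = 200.96 px.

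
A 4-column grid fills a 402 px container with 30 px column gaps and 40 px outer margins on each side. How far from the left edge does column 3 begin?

216 px

Inside the margins: 402 − 80 = 322 px.
4 columns + 3 column gaps: 4c + 3·30 = 322.
4c = 322 − 90 = 232, so c = 58 px.
Before column 3: the margin + 2 columns + 2 column gaps.
Offset = 40 + 2·(58 + 30) = 40 + 176 = 216 px.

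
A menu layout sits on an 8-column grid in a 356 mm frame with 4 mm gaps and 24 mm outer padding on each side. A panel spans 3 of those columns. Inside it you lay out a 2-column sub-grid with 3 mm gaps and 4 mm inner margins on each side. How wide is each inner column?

Take off 48 mm of margins, leaving 308 mm.
8 columns + 7 gaps: 8c + 7·4 = 308.
8c = 308 − 28 = 280, so c = 35 mm.
3 columns plus 2 gaps: 105 + 8 = 113 mm.
Inner content = 113 − 2·4 = 105 mm.
2d + 1·3 = 105 → 2d = 102 → d = 51 mm.

51 mm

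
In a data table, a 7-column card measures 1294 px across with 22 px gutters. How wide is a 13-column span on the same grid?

2422 px

7 columns + 6 gutters: 7c + 6·22 = 1294.
7c = 1294 − 132 = 1162, so c = 166 px.
13-column span = 13·166 + 12·22 = 2422 px.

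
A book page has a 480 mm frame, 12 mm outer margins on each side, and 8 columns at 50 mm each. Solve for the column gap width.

8 mm

Content width = 480 − 2·12 = 456 mm.
Columns use 400 mm, leaving 56 mm across 7 column gaps = 8 mm each.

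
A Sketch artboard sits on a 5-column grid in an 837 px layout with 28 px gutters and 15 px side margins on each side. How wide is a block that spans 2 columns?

306 px

Inside the margins: 837 − 30 = 807 px.
807 − 4·28 = 695; ÷5 gives c = 139 px.
2 columns plus 1 gutter: 278 + 28 = 306 px.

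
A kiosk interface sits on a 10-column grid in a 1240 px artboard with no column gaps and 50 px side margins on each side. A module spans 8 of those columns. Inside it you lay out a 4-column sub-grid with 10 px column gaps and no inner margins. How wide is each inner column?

220.5 px

Subtract both margins: 1240 − 2·50 = 1140 px.
10c = 1140 → c = 114 px.
With no column gaps, 8 columns span 8·114 = 912 px.
4d + 3·10 = 912 → 4d = 882 → d = 220.5 px.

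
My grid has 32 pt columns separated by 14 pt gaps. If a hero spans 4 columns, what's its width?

170 pt

4-column span = 4·32 + 3·14 = 170 pt.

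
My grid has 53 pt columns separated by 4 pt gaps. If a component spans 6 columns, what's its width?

338 pt

6-column span = 6·53 + 5·4 = 338 pt.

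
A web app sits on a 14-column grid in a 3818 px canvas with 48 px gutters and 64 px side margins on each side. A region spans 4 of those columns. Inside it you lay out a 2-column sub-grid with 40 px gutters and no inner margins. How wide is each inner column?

Subtract both margins: 3818 − 2·64 = 3690 px.
14 columns + 13 gutters: 14c + 13·48 = 3690.
14c = 3690 − 624 = 3066, so c = 219 px.
4-column span = 4·219 + 3·48 = 1020 px.
2 columns + 1 gutter: 2d + 1·40 = 1020.
2d = 1020 − 40 = 980, so d = 490 px.

490 px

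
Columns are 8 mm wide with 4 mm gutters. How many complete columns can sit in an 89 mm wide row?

7 columns

Each extra column adds 8 + 4 = 12 mm.
(89 + 4) / 12 = 7.75, so 7 columns fit.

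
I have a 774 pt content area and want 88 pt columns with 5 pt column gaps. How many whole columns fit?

Each extra column adds 88 + 5 = 93 pt.
(774 + 5) / 93 = 8.38, so 8 columns fit.

8 columns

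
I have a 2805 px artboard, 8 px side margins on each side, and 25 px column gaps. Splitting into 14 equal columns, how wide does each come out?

Subtract both margins: 2805 − 2·8 = 2789 px.
14c + 13·25 = 2789 → 14c = 2464 → c = 176 px.

176 px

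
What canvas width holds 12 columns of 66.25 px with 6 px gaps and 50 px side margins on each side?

961 px

Canvas = 2·50 + 12·66.25 + 11·6 = 100 + 795 + 66 = 961 px.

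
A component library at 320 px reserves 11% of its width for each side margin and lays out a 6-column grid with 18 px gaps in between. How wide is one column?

26.6 px

Each margin = 11% of 320 = 35.2 px; content = 320 − 2·35.2 = 249.6 px.
6 columns + 5 gaps: 6c + 5·18 = 249.6.
6c = 249.6 − 90 = 159.6, so c = 26.6 px.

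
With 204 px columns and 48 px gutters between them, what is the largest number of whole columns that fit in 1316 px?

5 columns

5 columns: 5·204 + 4·48 = 1212 px ≤ 1316.
6 columns: 1464 px > 1316. So 5.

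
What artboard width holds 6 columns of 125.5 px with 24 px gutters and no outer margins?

873 px

Artboard = 6·125.5 + 5·24 = 753 + 120 = 873 px.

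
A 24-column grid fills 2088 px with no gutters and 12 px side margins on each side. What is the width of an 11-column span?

Take off 24 px of margins, leaving 2064 px.
With no gutters, each column is 2064/24 = 86 px.
With no gutters, 11 columns span 11·86 = 946 px.

946 px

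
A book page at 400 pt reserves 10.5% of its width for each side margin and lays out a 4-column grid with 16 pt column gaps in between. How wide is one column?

Each margin = 10.5% of 400 = 42 pt; content = 400 − 2·42 = 316 pt.
316 − 3·16 = 268; ÷4 gives c = 67 pt.

67 pt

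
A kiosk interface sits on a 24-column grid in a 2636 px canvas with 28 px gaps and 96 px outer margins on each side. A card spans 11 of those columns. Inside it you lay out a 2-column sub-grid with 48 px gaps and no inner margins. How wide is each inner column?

Take off 192 px of margins, leaving 2444 px.
Subtracting 23 gaps of 28 leaves 1800 for 24 columns, so c = 75 px.
11-column span = 11·75 + 10·28 = 1105 px.
1105 − 1·48 = 1057; ÷2 gives d = 528.5 px.

528.5 px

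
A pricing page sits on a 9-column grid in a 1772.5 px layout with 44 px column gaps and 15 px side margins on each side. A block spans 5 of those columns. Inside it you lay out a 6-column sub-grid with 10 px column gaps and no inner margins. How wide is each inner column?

149.75 px

Subtract both margins: 1772.5 − 2·15 = 1742.5 px.
Subtracting 8 column gaps of 44 leaves 1390.5 for 9 columns, so c = 154.5 px.
5 columns plus 4 column gaps: 772.5 + 176 = 948.5 px.
Subtracting 5 column gaps of 10 leaves 898.5 for 6 columns, so d = 149.75 px.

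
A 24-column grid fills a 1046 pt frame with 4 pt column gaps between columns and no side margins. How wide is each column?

24 columns + 23 column gaps: 24c + 23·4 = 1046.
24c = 1046 − 92 = 954, so c = 39.75 pt.

39.75 pt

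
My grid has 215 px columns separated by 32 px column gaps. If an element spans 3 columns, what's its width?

Span of 3: 3·215 + 2·32 = 645 + 64 = 709 px.

709 px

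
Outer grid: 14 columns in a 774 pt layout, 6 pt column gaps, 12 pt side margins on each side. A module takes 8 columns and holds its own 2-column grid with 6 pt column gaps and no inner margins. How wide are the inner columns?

Outer content = 774 − 2·12 = 750 pt.
14c + 13·6 = 750 → 14c = 672 → c = 48 pt.
8 columns plus 7 column gaps: 384 + 42 = 426 pt.
426 − 1·6 = 420; ÷2 gives d = 210 pt.

210 pt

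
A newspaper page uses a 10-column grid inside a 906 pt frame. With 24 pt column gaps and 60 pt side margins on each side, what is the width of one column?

Inside the margins: 906 − 120 = 786 pt.
10c + 9·24 = 786 → 10c = 570 → c = 57 pt.

57 pt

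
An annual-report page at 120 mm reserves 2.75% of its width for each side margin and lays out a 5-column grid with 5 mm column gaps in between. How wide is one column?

18.68 mm

Each margin = 2.75% of 120 = 3.3 mm; content = 120 − 2·3.3 = 113.4 mm.
5 columns + 4 column gaps: 5c + 4·5 = 113.4.
5c = 113.4 − 20 = 93.4, so c = 18.68 mm.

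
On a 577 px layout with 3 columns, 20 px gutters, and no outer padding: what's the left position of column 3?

398 px

3 columns + 2 gutters: 3c + 2·20 = 577.
3c = 577 − 40 = 537, so c = 179 px.
Before column 3: 2 columns + 2 gutters.
Offset = 2·(179 + 20) = 2·199 = 398 px.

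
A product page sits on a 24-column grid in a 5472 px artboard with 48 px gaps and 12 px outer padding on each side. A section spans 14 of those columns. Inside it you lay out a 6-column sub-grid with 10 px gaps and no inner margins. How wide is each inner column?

518 px

Subtract both margins: 5472 − 2·12 = 5448 px.
Subtracting 23 gaps of 48 leaves 4344 for 24 columns, so c = 181 px.
14-column span = 14·181 + 13·48 = 3158 px.
6 columns + 5 gaps: 6d + 5·10 = 3158.
6d = 3158 − 50 = 3108, so d = 518 px.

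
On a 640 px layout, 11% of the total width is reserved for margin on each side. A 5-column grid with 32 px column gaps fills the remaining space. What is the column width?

Each margin = 11% of 640 = 70.4 px; content = 640 − 2·70.4 = 499.2 px.
499.2 − 4·32 = 371.2; ÷5 gives c = 74.24 px.

74.24 px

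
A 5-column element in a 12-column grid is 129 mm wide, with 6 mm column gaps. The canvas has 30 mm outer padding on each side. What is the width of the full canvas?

378 mm

5 columns + 4 column gaps: 5c + 4·6 = 129.
5c = 129 − 24 = 105, so c = 21 mm.
Adding margins, columns and gutters: 60 + 252 + 66 = 378 mm.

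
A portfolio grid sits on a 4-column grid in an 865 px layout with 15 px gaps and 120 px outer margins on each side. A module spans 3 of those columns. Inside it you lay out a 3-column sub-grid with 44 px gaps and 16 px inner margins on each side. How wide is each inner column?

115 px

Subtract both margins: 865 − 2·120 = 625 px.
4 columns + 3 gaps: 4c + 3·15 = 625.
4c = 625 − 45 = 580, so c = 145 px.
3-column span = 3·145 + 2·15 = 465 px.
Inner content = 465 − 2·16 = 433 px.
3 columns + 2 gaps: 3d + 2·44 = 433.
3d = 433 − 88 = 345, so d = 115 px.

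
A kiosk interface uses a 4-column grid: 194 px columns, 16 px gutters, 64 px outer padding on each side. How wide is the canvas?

952 px

Total width: 2·64 + 4·194 + 3·16 = 952 px.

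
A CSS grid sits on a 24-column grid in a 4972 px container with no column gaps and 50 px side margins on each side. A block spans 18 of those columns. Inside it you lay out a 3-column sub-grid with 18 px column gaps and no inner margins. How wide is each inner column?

1206 px

Inside the margins: 4972 − 100 = 4872 px.
4872 / 24 = 203 px per column.
With no column gaps, 18 columns span 18·203 = 3654 px.
Subtracting 2 column gaps of 18 leaves 3618 for 3 columns, so d = 1206 px.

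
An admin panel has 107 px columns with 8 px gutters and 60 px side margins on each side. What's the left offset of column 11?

Each column+gutter stride is 115 px; 10 of them past the 60 px margin is 60 + 1150 = 1210 px.

1210 px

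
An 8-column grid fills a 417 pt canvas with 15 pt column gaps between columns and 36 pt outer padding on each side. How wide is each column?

Content width = 417 − 2·36 = 345 pt.
345 − 7·15 = 240; ÷8 gives c = 30 pt.

30 pt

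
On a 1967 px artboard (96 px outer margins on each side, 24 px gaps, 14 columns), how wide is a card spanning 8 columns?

Inside the margins: 1967 − 192 = 1775 px.
Subtracting 13 gaps of 24 leaves 1463 for 14 columns, so c = 104.5 px.
8 columns plus 7 gaps: 836 + 168 = 1004 px.

1004 px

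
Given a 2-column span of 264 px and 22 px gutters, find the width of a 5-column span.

693 px

Subtracting 1 gutter of 22 leaves 242 for 2 columns, so c = 121 px.
5-column span = 5·121 + 4·22 = 693 px.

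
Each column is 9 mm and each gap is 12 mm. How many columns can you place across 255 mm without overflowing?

Each extra column adds 9 + 12 = 21 mm.
(255 + 12) / 21 = 12.71, so 12 columns fit.

12 columns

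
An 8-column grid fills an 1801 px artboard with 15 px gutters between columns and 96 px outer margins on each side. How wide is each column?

Subtract both margins: 1801 − 2·96 = 1609 px.
Subtracting 7 gutters of 15 leaves 1504 for 8 columns, so c = 188 px.

188 px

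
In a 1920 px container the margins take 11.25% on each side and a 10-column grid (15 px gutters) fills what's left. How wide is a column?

Margins: 11.25% × 1920 = 216 px each, so content = 1920 − 432 = 1488 px.
10c + 9·15 = 1488 → 10c = 1353 → c = 135.3 px.

135.3 px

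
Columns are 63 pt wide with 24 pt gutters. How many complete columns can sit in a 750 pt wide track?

k columns need k·63 + (k−1)·24 = k·87 − 24.
k·87 − 24 ≤ 750 → k ≤ 774 / 87 ≈ 8.90, so k = 8.

8 columns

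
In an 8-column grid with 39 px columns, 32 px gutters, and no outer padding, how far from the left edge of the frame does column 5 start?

No margin, so column 5 starts at 4·(column + gutter) = 4·71 = 284 px.

284 px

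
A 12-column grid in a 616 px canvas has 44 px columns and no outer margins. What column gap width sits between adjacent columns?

12·44 + 11g = 616 → 11g = 88 → g = 8 px.

8 px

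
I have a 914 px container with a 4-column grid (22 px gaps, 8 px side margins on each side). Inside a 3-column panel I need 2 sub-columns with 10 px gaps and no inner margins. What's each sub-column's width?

Take off 16 px of margins, leaving 898 px.
4c + 3·22 = 898 → 4c = 832 → c = 208 px.
Span of 3: 3·208 + 2·22 = 624 + 44 = 668 px.
2d + 1·10 = 668 → 2d = 658 → d = 329 px.

329 px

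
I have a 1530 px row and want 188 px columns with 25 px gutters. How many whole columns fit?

7 columns

k columns need k·188 + (k−1)·25 = k·213 − 25.
k·213 − 25 ≤ 1530 → k ≤ 1555 / 213 ≈ 7.30, so k = 7.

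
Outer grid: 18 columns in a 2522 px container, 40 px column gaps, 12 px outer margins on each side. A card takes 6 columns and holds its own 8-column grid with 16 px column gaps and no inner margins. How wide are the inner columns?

86.75 px

Take off 24 px of margins, leaving 2498 px.
2498 − 17·40 = 1818; ÷18 gives c = 101 px.
6 columns plus 5 column gaps: 606 + 200 = 806 px.
806 − 7·16 = 694; ÷8 gives d = 86.75 px.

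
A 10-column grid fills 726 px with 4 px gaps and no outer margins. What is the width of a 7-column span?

Subtracting 9 gaps of 4 leaves 690 for 10 columns, so c = 69 px.
Span of 7: 7·69 + 6·4 = 483 + 24 = 507 px.

507 px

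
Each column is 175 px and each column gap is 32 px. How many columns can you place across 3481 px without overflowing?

16 columns

k columns need k·175 + (k−1)·32 = k·207 − 32.
k·207 − 32 ≤ 3481 → k ≤ 3513 / 207 ≈ 16.97, so k = 16.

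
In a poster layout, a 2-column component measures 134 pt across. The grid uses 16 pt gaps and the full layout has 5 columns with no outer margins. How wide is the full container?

134 − 1·16 = 118; ÷2 gives c = 59 pt.
Total width: 5·59 + 4·16 = 359 pt.

359 pt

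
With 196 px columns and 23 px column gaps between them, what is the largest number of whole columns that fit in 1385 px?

6 columns

k columns need k·196 + (k−1)·23 = k·219 − 23.
k·219 − 23 ≤ 1385 → k ≤ 1408 / 219 ≈ 6.43, so k = 6.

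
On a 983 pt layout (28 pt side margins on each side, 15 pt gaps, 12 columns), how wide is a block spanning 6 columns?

Subtract both margins: 983 − 2·28 = 927 pt.
12 columns + 11 gaps: 12c + 11·15 = 927.
12c = 927 − 165 = 762, so c = 63.5 pt.
Span of 6: 6·63.5 + 5·15 = 381 + 75 = 456 pt.

456 pt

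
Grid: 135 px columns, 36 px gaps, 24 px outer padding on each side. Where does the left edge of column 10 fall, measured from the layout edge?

1563 px

Before column 10: the margin + 9 columns + 9 gaps.
Offset = 24 + 9·(135 + 36) = 24 + 1539 = 1563 px.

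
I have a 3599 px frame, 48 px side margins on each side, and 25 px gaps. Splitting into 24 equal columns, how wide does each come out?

122 px

Inside the margins: 3599 − 96 = 3503 px.
Subtracting 23 gaps of 25 leaves 2928 for 24 columns, so c = 122 px.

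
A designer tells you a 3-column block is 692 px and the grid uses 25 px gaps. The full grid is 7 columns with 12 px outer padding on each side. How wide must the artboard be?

3c + 2·25 = 692 → 3c = 642 → c = 214 px.
Total width: 2·12 + 7·214 + 6·25 = 1672 px.

1672 px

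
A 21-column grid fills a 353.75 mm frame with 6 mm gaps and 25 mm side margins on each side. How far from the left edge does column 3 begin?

54.5 mm

Content = 353.75 − 2·25 = 303.75 mm.
303.75 − 20·6 = 183.75; ÷21 gives c = 8.75 mm.
Each column+gutter stride is 14.75 mm; 2 of them past the 25 mm margin is 25 + 29.5 = 54.5 mm.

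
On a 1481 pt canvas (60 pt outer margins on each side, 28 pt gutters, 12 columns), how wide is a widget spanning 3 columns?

319.25 pt

Take off 120 pt of margins, leaving 1361 pt.
Subtracting 11 gutters of 28 leaves 1053 for 12 columns, so c = 87.75 pt.
3-column span = 3·87.75 + 2·28 = 319.25 pt.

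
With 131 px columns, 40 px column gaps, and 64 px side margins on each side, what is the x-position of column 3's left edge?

Each column+gutter stride is 171 px; 2 of them past the 64 px margin is 64 + 342 = 406 px.

406 px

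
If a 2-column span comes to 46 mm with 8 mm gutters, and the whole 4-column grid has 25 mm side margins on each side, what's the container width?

150 mm

2c + 1·8 = 46 → 2c = 38 → c = 19 mm.
Total width: 2·25 + 4·19 + 3·8 = 150 mm.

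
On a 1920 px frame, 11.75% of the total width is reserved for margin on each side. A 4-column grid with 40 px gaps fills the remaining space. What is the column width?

Margins: 11.75% × 1920 = 225.6 px each, so content = 1920 − 451.2 = 1468.8 px.
4c + 3·40 = 1468.8 → 4c = 1348.8 → c = 337.2 px.

337.2 px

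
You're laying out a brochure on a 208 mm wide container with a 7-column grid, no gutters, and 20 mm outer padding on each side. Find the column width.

Subtract both margins: 208 − 2·20 = 168 mm.
With no gutters, each column is 168/7 = 24 mm.

24 mm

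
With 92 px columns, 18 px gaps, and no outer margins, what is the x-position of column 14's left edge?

1430 px

No margin, so column 14 starts at 13·(column + gutter) = 13·110 = 1430 px.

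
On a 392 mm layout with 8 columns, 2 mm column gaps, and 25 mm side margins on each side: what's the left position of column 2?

Subtract both margins: 392 − 2·25 = 342 mm.
Subtracting 7 column gaps of 2 leaves 328 for 8 columns, so c = 41 mm.
Column 2 starts at margin + 1·(column + gutter) = 25 + 1·43 = 68 mm.

68 mm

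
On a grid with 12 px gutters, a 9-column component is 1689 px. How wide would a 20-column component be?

9c + 8·12 = 1689 → 9c = 1593 → c = 177 px.
20-column span = 20·177 + 19·12 = 3768 px.

3768 px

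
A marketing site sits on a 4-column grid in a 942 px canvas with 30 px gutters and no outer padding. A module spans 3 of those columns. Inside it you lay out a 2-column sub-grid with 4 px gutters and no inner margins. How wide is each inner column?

4c + 3·30 = 942 → 4c = 852 → c = 213 px.
Span of 3: 3·213 + 2·30 = 639 + 60 = 699 px.
2d + 1·4 = 699 → 2d = 695 → d = 347.5 px.

347.5 px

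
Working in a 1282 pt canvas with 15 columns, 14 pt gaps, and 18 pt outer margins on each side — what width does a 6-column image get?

490 pt

Take off 36 pt of margins, leaving 1246 pt.
Subtracting 14 gaps of 14 leaves 1050 for 15 columns, so c = 70 pt.
Span of 6: 6·70 + 5·14 = 420 + 70 = 490 pt.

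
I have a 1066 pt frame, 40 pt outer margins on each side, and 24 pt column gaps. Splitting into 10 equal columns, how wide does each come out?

77 pt

Subtract both margins: 1066 − 2·40 = 986 pt.
10 columns + 9 column gaps: 10c + 9·24 = 986.
10c = 986 − 216 = 770, so c = 77 pt.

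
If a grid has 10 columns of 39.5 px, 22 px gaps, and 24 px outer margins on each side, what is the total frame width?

Total width: 2·24 + 10·39.5 + 9·22 = 641 px.

641 px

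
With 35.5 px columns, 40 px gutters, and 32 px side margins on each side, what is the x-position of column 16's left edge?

Before column 16: the margin + 15 columns + 15 gutters.
Offset = 32 + 15·(35.5 + 40) = 32 + 1132.5 = 1164.5 px.

1164.5 px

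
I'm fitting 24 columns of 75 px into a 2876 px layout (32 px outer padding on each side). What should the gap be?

44 px

Take off 64 px of margins, leaving 2812 px.
24 columns take 24·75 = 1800 px; remaining 1012 splits into 23 gaps.
g = 1012 / 23 = 44 px.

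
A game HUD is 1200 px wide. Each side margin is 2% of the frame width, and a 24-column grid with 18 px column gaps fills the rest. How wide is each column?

Margins: 2% × 1200 = 24 px each, so content = 1200 − 48 = 1152 px.
1152 − 23·18 = 738; ÷24 gives c = 30.75 px.

30.75 px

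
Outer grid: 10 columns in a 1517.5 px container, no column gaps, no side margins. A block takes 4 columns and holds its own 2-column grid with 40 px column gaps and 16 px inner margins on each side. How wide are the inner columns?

1517.5 / 10 = 151.75 px per column.
With no column gaps, 4 columns span 4·151.75 = 607 px.
Inner content = 607 − 2·16 = 575 px.
Subtracting 1 column gap of 40 leaves 535 for 2 columns, so d = 267.5 px.

267.5 px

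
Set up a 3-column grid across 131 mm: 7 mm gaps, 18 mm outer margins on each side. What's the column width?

Inside the margins: 131 − 36 = 95 mm.
Subtracting 2 gaps of 7 leaves 81 for 3 columns, so c = 27 mm.

27 mm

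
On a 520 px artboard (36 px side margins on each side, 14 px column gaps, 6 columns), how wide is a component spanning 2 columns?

Subtract both margins: 520 − 2·36 = 448 px.
6 columns + 5 column gaps: 6c + 5·14 = 448.
6c = 448 − 70 = 378, so c = 63 px.
2 columns plus 1 column gap: 126 + 14 = 140 px.

140 px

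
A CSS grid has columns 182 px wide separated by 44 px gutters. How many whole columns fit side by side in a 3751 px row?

16 columns: 16·182 + 15·44 = 3572 px ≤ 3751.
17 columns: 3798 px > 3751. So 16.

16 columns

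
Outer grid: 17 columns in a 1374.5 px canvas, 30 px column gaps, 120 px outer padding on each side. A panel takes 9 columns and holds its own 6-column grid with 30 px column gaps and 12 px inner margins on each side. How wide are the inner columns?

68.75 px

Inside the margins: 1374.5 − 240 = 1134.5 px.
17 columns + 16 column gaps: 17c + 16·30 = 1134.5.
17c = 1134.5 − 480 = 654.5, so c = 38.5 px.
9-column span = 9·38.5 + 8·30 = 586.5 px.
Inner content = 586.5 − 2·12 = 562.5 px.
562.5 − 5·30 = 412.5; ÷6 gives d = 68.75 px.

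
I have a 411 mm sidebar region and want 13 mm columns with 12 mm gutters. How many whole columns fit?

Each extra column adds 13 + 12 = 25 mm.
(411 + 12) / 25 = 16.92, so 16 columns fit.

16 columns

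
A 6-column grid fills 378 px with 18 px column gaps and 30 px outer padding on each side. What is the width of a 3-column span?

150 px

Content width = 378 − 2·30 = 318 px.
6c + 5·18 = 318 → 6c = 228 → c = 38 px.
Span of 3: 3·38 + 2·18 = 114 + 36 = 150 px.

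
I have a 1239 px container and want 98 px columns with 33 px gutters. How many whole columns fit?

9 columns

9 columns: 9·98 + 8·33 = 1146 px ≤ 1239.
10 columns: 1277 px > 1239. So 9.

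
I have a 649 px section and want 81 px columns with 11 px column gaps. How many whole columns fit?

7 columns

Each extra column adds 81 + 11 = 92 px.
(649 + 11) / 92 = 7.17, so 7 columns fit.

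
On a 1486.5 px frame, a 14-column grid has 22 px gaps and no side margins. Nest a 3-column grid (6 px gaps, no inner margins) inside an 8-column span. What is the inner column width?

1486.5 − 13·22 = 1200.5; ÷14 gives c = 85.75 px.
8 columns plus 7 gaps: 686 + 154 = 840 px.
840 − 2·6 = 828; ÷3 gives d = 276 px.

276 px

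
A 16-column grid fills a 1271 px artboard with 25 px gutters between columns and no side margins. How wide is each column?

Subtracting 15 gutters of 25 leaves 896 for 16 columns, so c = 56 px.

56 px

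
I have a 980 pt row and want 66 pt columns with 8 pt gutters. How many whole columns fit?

13 columns

Each extra column adds 66 + 8 = 74 pt.
(980 + 8) / 74 = 13.35, so 13 columns fit.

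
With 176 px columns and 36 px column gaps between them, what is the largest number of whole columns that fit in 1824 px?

8 columns

k columns need k·176 + (k−1)·36 = k·212 − 36.
k·212 − 36 ≤ 1824 → k ≤ 1860 / 212 ≈ 8.77, so k = 8.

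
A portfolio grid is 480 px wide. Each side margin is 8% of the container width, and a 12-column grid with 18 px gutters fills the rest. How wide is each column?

480 × (1 − 2·8%) = 480 × 84% = 403.2 px for the columns.
403.2 − 11·18 = 205.2; ÷12 gives c = 17.1 px.

17.1 px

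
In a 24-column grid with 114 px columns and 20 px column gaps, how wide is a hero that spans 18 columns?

Span of 18: 18·114 + 17·20 = 2052 + 340 = 2392 px.

2392 px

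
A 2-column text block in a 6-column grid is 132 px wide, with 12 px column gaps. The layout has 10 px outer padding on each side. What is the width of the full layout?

132 − 1·12 = 120; ÷2 gives c = 60 px.
Total width: 2·10 + 6·60 + 5·12 = 440 px.

440 px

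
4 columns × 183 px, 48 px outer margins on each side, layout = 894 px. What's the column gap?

22 px

Take off 96 px of margins, leaving 798 px.
Columns use 732 px, leaving 66 px across 3 column gaps = 22 px each.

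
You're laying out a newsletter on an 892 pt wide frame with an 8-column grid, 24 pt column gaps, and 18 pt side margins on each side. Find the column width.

86 pt

Inside the margins: 892 − 36 = 856 pt.
8c + 7·24 = 856 → 8c = 688 → c = 86 pt.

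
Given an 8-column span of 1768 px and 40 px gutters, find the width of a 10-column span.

2220 px

8c + 7·40 = 1768 → 8c = 1488 → c = 186 px.
Span of 10: 10·186 + 9·40 = 1860 + 360 = 2220 px.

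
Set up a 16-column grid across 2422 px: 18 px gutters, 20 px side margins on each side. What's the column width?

Content width = 2422 − 2·20 = 2382 px.
Subtracting 15 gutters of 18 leaves 2112 for 16 columns, so c = 132 px.

132 px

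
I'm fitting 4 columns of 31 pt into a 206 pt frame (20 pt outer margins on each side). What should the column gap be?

Subtract both margins: 206 − 2·20 = 166 pt.
Columns use 124 pt, leaving 42 pt across 3 column gaps = 14 pt each.

14 pt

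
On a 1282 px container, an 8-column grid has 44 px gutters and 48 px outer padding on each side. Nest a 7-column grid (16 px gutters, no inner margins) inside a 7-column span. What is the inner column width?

133.75 px

Take off 96 px of margins, leaving 1186 px.
1186 − 7·44 = 878; ÷8 gives c = 109.75 px.
Span of 7: 7·109.75 + 6·44 = 768.25 + 264 = 1032.25 px.
7 columns + 6 gutters: 7d + 6·16 = 1032.25.
7d = 1032.25 − 96 = 936.25, so d = 133.75 px.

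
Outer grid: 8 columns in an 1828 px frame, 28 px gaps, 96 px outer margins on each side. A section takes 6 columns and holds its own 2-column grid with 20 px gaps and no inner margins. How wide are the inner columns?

600 px

Take off 192 px of margins, leaving 1636 px.
1636 − 7·28 = 1440; ÷8 gives c = 180 px.
6-column span = 6·180 + 5·28 = 1220 px.
2 columns + 1 gap: 2d + 1·20 = 1220.
2d = 1220 − 20 = 1200, so d = 600 px.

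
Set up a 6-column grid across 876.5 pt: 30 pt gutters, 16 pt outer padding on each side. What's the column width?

Subtract both margins: 876.5 − 2·16 = 844.5 pt.
Subtracting 5 gutters of 30 leaves 694.5 for 6 columns, so c = 115.75 pt.

115.75 pt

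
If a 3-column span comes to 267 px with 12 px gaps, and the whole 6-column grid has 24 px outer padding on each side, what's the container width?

3c + 2·12 = 267 → 3c = 243 → c = 81 px.
Container = 2·24 + 6·81 + 5·12 = 48 + 486 + 60 = 594 px.

594 px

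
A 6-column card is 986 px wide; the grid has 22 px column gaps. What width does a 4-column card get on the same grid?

650 px

986 − 5·22 = 876; ÷6 gives c = 146 px.
Span of 4: 4·146 + 3·22 = 584 + 66 = 650 px.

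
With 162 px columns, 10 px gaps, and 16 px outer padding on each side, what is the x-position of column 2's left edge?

188 px

Column 2 starts at margin + 1·(column + gutter) = 16 + 1·172 = 188 px.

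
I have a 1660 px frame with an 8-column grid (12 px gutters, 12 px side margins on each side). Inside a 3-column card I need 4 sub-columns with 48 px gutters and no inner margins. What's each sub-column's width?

Take off 24 px of margins, leaving 1636 px.
Subtracting 7 gutters of 12 leaves 1552 for 8 columns, so c = 194 px.
3 columns plus 2 gutters: 582 + 24 = 606 px.
4d + 3·48 = 606 → 4d = 462 → d = 115.5 px.

115.5 px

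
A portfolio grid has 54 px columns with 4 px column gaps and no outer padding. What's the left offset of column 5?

232 px

Before column 5: 4 columns + 4 column gaps.
Offset = 4·(54 + 4) = 4·58 = 232 px.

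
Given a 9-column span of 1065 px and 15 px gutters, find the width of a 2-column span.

225 px

Subtracting 8 gutters of 15 leaves 945 for 9 columns, so c = 105 px.
2-column span = 2·105 + 1·15 = 225 px.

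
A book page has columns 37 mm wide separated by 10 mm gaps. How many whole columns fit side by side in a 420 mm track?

9 columns

k columns need k·37 + (k−1)·10 = k·47 − 10.
k·47 − 10 ≤ 420 → k ≤ 430 / 47 ≈ 9.15, so k = 9.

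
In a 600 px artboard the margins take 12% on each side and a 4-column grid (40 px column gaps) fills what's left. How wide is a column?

84 px

Each margin = 12% of 600 = 72 px; content = 600 − 2·72 = 456 px.
Subtracting 3 column gaps of 40 leaves 336 for 4 columns, so c = 84 px.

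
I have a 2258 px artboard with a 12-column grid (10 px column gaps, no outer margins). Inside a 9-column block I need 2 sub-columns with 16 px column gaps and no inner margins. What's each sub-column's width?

837.5 px

2258 − 11·10 = 2148; ÷12 gives c = 179 px.
Span of 9: 9·179 + 8·10 = 1611 + 80 = 1691 px.
Subtracting 1 column gap of 16 leaves 1675 for 2 columns, so d = 837.5 px.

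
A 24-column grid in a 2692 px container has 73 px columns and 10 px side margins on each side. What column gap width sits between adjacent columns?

Inside the margins: 2692 − 20 = 2672 px.
Columns use 1752 px, leaving 920 px across 23 column gaps = 40 px each.

40 px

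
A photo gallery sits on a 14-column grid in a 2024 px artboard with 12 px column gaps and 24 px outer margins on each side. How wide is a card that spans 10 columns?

Take off 48 px of margins, leaving 1976 px.
14 columns + 13 column gaps: 14c + 13·12 = 1976.
14c = 1976 − 156 = 1820, so c = 130 px.
Span of 10: 10·130 + 9·12 = 1300 + 108 = 1408 px.

1408 px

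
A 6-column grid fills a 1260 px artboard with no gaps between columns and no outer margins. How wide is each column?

210 px

1260 / 6 = 210 px per column.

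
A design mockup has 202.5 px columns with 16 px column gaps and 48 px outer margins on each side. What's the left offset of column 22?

4636.5 px

Each column+gutter stride is 218.5 px; 21 of them past the 48 px margin is 48 + 4588.5 = 4636.5 px.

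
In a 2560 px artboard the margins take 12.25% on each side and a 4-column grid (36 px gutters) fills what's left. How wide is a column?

Each margin = 12.25% of 2560 = 313.6 px; content = 2560 − 2·313.6 = 1932.8 px.
Subtracting 3 gutters of 36 leaves 1824.8 for 4 columns, so c = 456.2 px.

456.2 px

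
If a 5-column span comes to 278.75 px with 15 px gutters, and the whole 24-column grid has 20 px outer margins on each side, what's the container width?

1435 px

278.75 − 4·15 = 218.75; ÷5 gives c = 43.75 px.
Adding margins, columns and gutters: 40 + 1050 + 345 = 1435 px.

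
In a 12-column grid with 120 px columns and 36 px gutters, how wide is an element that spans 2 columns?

2-column span = 2·120 + 1·36 = 276 px.

276 px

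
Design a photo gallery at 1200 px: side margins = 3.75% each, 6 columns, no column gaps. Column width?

185 px

1200 × (1 − 2·3.75%) = 1200 × 92.5% = 1110 px for the columns.
With no column gaps, each column is 1110/6 = 185 px.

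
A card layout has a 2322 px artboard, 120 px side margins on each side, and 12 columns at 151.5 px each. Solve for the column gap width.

Inside the margins: 2322 − 240 = 2082 px.
Columns use 1818 px, leaving 264 px across 11 column gaps = 24 px each.

24 px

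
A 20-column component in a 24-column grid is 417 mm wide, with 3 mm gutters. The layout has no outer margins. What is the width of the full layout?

501 mm

Subtracting 19 gutters of 3 leaves 360 for 20 columns, so c = 18 mm.
Layout = 24·18 + 23·3 = 432 + 69 = 501 mm.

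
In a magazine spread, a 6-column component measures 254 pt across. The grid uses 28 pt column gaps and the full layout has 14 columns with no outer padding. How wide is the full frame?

630 pt

Subtracting 5 column gaps of 28 leaves 114 for 6 columns, so c = 19 pt.
Summing: 266 + 364 = 630 pt.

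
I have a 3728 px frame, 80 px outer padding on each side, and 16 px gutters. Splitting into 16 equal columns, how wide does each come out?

208 px

Take off 160 px of margins, leaving 3568 px.
16c + 15·16 = 3568 → 16c = 3328 → c = 208 px.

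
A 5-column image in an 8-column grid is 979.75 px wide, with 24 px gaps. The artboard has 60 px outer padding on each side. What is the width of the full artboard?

1702 px

5c + 4·24 = 979.75 → 5c = 883.75 → c = 176.75 px.
Total width: 2·60 + 8·176.75 + 7·24 = 1702 px.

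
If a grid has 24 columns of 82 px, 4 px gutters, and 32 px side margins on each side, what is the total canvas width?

2124 px

Total width: 2·32 + 24·82 + 23·4 = 2124 px.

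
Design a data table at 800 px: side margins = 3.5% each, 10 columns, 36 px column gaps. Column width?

800 × (1 − 2·3.5%) = 800 × 93% = 744 px for the columns.
744 − 9·36 = 420; ÷10 gives c = 42 px.

42 px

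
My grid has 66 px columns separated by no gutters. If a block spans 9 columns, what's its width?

594 px

With no gutters, 9 columns span 9·66 = 594 px.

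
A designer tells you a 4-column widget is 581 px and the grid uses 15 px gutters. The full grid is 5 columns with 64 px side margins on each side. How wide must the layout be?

4 columns + 3 gutters: 4c + 3·15 = 581.
4c = 581 − 45 = 536, so c = 134 px.
Layout = 2·64 + 5·134 + 4·15 = 128 + 670 + 60 = 858 px.

858 px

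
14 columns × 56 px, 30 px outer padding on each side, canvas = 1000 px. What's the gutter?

Content width = 1000 − 2·30 = 940 px.
14·56 + 13g = 940 → 13g = 156 → g = 12 px.

12 px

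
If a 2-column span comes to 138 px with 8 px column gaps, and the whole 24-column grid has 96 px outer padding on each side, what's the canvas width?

Subtracting 1 column gap of 8 leaves 130 for 2 columns, so c = 65 px.
Total width: 2·96 + 24·65 + 23·8 = 1936 px.

1936 px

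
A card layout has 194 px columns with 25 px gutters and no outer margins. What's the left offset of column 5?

876 px

Before column 5: 4 columns + 4 gutters.
Offset = 4·(194 + 25) = 4·219 = 876 px.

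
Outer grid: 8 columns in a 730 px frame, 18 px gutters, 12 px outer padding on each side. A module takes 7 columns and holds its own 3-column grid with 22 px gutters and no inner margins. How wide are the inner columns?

190.5 px

Inside the margins: 730 − 24 = 706 px.
Subtracting 7 gutters of 18 leaves 580 for 8 columns, so c = 72.5 px.
Span of 7: 7·72.5 + 6·18 = 507.5 + 108 = 615.5 px.
615.5 − 2·22 = 571.5; ÷3 gives d = 190.5 px.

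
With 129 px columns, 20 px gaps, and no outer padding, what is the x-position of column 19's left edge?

2682 px

Before column 19: 18 columns + 18 gaps.
Offset = 18·(129 + 20) = 18·149 = 2682 px.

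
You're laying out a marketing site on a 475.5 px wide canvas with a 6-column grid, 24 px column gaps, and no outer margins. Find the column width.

Subtracting 5 column gaps of 24 leaves 355.5 for 6 columns, so c = 59.25 px.

59.25 px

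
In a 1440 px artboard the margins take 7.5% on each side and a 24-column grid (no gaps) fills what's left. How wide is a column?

51 px

Margins: 7.5% × 1440 = 108 px each, so content = 1440 − 216 = 1224 px.
24c = 1224 → c = 51 px.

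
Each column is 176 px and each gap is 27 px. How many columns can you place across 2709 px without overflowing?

13 columns

13 columns: 13·176 + 12·27 = 2612 px ≤ 2709.
14 columns: 2815 px > 2709. So 13.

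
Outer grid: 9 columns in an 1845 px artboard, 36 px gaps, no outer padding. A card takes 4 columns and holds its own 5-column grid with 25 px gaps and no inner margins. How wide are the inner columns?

1845 − 8·36 = 1557; ÷9 gives c = 173 px.
Span of 4: 4·173 + 3·36 = 692 + 108 = 800 px.
5d + 4·25 = 800 → 5d = 700 → d = 140 px.

140 px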